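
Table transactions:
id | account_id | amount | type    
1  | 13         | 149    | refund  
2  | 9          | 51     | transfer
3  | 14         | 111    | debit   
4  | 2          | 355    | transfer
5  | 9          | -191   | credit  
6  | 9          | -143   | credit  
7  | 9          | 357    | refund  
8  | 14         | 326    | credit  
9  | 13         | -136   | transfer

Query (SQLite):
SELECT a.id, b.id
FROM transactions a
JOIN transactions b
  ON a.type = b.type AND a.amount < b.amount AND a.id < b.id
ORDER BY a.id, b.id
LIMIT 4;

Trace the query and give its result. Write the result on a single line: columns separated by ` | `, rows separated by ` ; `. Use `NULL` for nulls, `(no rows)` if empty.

1 | 7 ; 2 | 4 ; 5 | 6 ; 5 | 8

Pairs (a,b) with same type, a.amount < b.amount, a.id < b.id.
type groups: credit:{5,6,8} debit:{3} refund:{1,7} transfer:{2,4,9}
Ordered by (a.id, b.id); first 4.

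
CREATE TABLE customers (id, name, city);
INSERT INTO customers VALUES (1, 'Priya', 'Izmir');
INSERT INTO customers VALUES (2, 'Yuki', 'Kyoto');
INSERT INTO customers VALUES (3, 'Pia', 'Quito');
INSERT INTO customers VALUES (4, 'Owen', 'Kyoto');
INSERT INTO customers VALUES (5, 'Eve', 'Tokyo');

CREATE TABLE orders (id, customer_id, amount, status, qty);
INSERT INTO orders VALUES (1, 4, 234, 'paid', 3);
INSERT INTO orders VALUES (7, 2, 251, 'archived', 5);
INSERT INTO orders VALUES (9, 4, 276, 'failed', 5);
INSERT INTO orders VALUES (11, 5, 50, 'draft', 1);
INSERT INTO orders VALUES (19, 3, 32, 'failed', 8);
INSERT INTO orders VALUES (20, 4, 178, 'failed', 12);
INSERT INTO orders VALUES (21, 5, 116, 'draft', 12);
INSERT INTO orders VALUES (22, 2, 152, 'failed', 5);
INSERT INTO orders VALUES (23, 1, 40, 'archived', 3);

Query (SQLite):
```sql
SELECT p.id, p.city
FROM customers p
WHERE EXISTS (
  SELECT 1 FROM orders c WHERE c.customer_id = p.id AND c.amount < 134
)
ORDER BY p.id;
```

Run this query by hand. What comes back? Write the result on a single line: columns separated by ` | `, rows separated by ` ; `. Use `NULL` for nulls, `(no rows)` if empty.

1 | Izmir ; 3 | Quito ; 5 | Tokyo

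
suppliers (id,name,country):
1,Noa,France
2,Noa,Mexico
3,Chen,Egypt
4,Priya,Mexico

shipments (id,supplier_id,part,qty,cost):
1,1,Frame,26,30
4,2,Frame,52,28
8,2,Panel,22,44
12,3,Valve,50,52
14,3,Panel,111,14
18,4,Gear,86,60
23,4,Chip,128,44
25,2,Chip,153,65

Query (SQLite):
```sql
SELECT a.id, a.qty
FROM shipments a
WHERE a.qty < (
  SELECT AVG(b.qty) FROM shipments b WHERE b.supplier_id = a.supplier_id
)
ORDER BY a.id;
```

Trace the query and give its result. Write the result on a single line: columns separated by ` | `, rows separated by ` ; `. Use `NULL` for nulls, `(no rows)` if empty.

For each shipments row a, compute AVG(qty) over rows sharing a.supplier_id.
Keep row a if a.qty < that per-group AVG.
  supplier_id=1: AVG(qty) = 26.0
  supplier_id=2: AVG(qty) = 75.666667
  supplier_id=3: AVG(qty) = 80.5
  supplier_id=4: AVG(qty) = 107.0

4 | 52 ; 8 | 22 ; 12 | 50 ; 18 | 86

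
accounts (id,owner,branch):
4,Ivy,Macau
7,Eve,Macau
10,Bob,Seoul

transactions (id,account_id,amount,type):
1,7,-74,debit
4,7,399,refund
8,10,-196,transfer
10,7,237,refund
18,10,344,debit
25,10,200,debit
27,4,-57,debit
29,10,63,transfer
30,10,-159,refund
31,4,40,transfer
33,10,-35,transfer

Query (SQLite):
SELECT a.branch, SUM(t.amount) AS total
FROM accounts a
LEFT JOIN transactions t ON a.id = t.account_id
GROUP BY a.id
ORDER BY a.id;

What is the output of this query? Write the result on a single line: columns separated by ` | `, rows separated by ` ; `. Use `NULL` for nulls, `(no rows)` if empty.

Macau | -17 ; Macau | 562 ; Seoul | 217

LEFT JOIN keeps every accounts row; unmatched ones get NULL for transactions columns.
Group by accounts.id and compute SUM(t.amount). SUM over an all-NULL group is NULL.
  4: ids {27, 31} → SUM(t.amount)=-17
  7: ids {1, 4, 10} → SUM(t.amount)=562
  10: ids {8, 18, 25, 29, 30, 33} → SUM(t.amount)=217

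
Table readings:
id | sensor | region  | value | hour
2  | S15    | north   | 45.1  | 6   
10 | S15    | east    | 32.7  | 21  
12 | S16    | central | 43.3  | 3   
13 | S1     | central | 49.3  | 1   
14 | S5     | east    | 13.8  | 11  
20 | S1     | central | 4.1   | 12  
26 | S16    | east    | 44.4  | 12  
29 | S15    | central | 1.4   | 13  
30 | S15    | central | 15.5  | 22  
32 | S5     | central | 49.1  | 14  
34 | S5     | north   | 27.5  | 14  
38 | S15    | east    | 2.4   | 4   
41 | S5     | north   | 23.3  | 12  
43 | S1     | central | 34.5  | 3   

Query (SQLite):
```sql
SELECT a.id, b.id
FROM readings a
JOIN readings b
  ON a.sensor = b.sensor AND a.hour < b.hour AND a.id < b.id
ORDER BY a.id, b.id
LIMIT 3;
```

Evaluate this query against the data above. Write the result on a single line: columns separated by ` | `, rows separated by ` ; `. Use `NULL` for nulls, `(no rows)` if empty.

Pairs (a,b) with same sensor, a.hour < b.hour, a.id < b.id.
sensor groups: S1:{13,20,43} S15:{2,10,29,30,38} S16:{12,26} S5:{14,32,34,41}
Ordered by (a.id, b.id); first 3.

2 | 10 ; 2 | 29 ; 2 | 30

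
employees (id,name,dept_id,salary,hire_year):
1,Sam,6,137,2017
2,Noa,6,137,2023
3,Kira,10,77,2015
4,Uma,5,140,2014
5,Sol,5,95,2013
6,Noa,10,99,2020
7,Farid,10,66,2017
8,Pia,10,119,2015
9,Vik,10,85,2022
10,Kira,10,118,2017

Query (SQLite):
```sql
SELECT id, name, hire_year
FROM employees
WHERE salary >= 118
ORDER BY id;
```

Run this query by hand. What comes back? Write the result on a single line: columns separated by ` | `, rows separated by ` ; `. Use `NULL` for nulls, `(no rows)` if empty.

salary >= 118: ids {1, 2, 4, 8, 10}

1 | Sam | 2017 ; 2 | Noa | 2023 ; 4 | Uma | 2014 ; 8 | Pia | 2015 ; 10 | Kira | 2017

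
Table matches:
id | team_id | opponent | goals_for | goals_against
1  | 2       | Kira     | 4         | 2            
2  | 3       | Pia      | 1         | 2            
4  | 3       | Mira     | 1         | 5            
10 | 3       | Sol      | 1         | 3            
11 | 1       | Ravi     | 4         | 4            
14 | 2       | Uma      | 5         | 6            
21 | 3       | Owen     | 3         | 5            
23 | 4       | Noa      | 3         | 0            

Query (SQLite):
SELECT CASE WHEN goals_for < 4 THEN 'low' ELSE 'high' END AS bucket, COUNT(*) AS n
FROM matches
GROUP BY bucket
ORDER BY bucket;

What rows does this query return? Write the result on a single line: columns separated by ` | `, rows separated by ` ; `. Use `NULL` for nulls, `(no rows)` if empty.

high | 3 ; low | 5

Bucket rows by goals_for < 4 → 'low' else 'high'; count each bucket.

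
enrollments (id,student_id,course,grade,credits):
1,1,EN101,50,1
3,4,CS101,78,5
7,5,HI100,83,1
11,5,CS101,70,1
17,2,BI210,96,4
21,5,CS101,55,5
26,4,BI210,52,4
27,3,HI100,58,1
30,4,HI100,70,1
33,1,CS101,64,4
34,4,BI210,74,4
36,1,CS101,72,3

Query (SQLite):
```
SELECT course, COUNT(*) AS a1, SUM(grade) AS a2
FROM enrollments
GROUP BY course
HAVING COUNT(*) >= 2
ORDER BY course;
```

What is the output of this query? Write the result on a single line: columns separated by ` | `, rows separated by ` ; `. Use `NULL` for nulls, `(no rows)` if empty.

Group enrollments by course.
Per group compute: COUNT(*), SUM(grade).
HAVING: drop groups with fewer than 2 rows.
  BI210: ids {17, 26, 34} → COUNT(*)=3, SUM(grade)=222
  CS101: ids {3, 11, 21, 33, 36} → COUNT(*)=5, SUM(grade)=339
  EN101: ids {1} → COUNT(*)=1, SUM(grade)=50
  HI100: ids {7, 27, 30} → COUNT(*)=3, SUM(grade)=211

BI210 | 3 | 222 ; CS101 | 5 | 339 ; HI100 | 3 | 211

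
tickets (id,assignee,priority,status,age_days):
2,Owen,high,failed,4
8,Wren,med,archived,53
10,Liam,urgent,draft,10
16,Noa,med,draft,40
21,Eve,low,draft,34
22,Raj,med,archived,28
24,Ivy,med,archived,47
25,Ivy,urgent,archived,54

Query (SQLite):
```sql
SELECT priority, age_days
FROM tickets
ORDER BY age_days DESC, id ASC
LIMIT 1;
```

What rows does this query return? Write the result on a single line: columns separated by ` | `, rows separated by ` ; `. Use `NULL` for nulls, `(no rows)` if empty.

Sort by age_days desc, tiebreak id asc: (54, id=25), (53, id=8), (47, id=24), (40, id=16) …. Take first 1.

urgent | 54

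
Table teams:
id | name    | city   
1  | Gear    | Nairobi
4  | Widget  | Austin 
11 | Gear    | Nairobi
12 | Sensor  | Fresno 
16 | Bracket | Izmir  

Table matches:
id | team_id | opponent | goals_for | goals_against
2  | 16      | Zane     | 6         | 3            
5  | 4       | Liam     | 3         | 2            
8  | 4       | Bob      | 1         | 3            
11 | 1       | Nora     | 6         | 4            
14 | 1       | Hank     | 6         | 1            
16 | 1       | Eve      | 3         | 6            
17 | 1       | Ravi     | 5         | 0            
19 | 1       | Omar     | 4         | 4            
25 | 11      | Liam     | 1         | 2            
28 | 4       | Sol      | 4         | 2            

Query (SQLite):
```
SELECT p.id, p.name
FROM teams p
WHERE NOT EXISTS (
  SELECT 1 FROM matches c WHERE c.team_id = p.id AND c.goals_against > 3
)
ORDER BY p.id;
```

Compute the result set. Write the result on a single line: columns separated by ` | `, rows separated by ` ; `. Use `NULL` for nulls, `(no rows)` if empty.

4 | Widget ; 11 | Gear ; 12 | Sensor ; 16 | Bracket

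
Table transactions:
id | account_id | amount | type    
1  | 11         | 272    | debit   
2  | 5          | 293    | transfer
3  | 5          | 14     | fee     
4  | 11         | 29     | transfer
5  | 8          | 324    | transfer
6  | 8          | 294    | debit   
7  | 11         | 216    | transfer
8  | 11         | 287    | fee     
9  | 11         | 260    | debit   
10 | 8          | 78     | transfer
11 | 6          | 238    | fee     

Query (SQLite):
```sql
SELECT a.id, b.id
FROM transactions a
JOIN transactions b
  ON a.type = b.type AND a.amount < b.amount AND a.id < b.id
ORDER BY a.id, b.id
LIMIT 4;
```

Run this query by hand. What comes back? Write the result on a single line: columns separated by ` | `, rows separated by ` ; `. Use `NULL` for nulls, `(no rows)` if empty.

1 | 6 ; 2 | 5 ; 3 | 8 ; 3 | 11

Pairs (a,b) with same type, a.amount < b.amount, a.id < b.id.
type groups: debit:{1,6,9} fee:{3,8,11} transfer:{2,4,5,7,10}
Ordered by (a.id, b.id); first 4.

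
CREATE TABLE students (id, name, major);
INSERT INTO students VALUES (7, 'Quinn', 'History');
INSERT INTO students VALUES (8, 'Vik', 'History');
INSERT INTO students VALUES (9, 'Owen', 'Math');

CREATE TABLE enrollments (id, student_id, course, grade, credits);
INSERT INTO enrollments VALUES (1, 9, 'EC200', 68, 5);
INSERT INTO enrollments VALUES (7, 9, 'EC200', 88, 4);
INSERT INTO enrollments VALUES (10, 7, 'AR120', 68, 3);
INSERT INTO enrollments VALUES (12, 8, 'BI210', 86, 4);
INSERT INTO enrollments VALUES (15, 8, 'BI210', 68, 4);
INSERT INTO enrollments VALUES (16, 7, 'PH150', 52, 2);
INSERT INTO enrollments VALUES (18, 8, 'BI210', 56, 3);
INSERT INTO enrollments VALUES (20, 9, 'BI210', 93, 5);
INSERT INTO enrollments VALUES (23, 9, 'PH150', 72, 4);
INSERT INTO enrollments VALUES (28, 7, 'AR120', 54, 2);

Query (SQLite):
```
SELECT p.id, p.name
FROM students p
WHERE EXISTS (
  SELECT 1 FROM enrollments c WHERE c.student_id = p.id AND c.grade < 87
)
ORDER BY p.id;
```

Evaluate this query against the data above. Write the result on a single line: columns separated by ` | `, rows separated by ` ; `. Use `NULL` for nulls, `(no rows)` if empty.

7 | Quinn ; 8 | Vik ; 9 | Owen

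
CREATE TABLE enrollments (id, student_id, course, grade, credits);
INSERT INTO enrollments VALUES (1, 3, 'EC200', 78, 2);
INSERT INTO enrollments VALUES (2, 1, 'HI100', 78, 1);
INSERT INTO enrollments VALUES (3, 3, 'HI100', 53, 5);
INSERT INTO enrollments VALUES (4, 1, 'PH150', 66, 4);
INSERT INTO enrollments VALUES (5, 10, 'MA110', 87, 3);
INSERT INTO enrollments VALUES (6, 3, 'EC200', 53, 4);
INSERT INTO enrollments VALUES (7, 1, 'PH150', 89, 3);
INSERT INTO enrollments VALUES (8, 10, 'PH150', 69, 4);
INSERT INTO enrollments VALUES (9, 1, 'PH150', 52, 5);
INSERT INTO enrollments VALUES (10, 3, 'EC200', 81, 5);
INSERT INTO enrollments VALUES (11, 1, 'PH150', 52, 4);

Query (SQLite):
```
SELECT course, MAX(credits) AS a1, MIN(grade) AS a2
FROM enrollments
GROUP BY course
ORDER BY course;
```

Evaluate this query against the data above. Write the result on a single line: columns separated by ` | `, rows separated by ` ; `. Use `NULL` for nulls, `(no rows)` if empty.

EC200 | 5 | 53 ; HI100 | 5 | 53 ; MA110 | 3 | 87 ; PH150 | 5 | 52

Group enrollments by course.
Per group compute: MAX(credits), MIN(grade).
  EC200: ids {1, 6, 10} → MAX(credits)=5, MIN(grade)=53
  HI100: ids {2, 3} → MAX(credits)=5, MIN(grade)=53
  MA110: ids {5} → MAX(credits)=3, MIN(grade)=87
  PH150: ids {4, 7, 8, 9, 11} → MAX(credits)=5, MIN(grade)=52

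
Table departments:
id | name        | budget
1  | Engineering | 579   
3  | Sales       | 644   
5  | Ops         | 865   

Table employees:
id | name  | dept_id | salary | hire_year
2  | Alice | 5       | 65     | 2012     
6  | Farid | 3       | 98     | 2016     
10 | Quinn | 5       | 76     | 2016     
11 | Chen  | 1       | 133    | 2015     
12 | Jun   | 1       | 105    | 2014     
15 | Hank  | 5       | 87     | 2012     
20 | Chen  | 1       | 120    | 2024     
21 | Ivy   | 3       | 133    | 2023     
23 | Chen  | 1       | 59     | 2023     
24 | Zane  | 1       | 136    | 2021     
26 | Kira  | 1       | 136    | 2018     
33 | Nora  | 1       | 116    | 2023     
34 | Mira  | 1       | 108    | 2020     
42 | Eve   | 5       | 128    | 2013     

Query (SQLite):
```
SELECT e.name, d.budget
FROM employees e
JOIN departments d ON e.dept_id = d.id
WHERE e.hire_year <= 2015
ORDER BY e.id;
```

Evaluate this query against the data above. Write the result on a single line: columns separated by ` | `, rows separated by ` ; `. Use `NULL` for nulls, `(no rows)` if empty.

Each employees row matches the departments row where dept_id = departments.id.
Then keep rows with e.hire_year <= 2015.

Alice | 865 ; Chen | 579 ; Jun | 579 ; Hank | 865 ; Eve | 865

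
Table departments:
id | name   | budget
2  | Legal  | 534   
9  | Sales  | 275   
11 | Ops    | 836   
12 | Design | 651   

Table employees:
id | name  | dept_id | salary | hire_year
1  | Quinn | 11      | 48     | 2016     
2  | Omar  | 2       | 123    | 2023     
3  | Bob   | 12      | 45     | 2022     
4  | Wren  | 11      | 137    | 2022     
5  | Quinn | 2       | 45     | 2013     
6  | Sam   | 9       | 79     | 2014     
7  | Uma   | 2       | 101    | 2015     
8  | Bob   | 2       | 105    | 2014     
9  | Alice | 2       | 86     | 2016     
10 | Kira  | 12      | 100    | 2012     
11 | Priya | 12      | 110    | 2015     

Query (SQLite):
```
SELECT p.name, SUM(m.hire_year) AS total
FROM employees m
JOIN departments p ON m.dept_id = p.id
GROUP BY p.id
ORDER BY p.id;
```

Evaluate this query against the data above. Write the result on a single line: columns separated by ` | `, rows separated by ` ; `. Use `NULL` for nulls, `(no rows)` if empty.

Join each employees row to its departments via dept_id.
Group joined rows by departments.id; compute SUM(m.hire_year) per group.
  2: ids {2, 5, 7, 8, 9} → SUM(m.hire_year)=10081
  9: ids {6} → SUM(m.hire_year)=2014
  11: ids {1, 4} → SUM(m.hire_year)=4038
  12: ids {3, 10, 11} → SUM(m.hire_year)=6049

Legal | 10081 ; Sales | 2014 ; Ops | 4038 ; Design | 6049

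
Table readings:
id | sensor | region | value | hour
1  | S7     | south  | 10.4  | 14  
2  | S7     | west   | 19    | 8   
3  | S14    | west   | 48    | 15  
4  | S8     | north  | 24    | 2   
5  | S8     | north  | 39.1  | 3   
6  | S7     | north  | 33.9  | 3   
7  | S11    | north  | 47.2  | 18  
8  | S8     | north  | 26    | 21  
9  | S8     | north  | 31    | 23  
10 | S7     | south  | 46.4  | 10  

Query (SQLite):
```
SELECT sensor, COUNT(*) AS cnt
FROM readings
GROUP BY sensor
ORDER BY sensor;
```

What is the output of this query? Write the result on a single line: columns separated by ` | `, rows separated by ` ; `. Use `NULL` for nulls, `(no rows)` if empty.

Partition readings by sensor; compute COUNT(*) within each group.
  S11: ids {7} → COUNT(*)=1
  S14: ids {3} → COUNT(*)=1
  S7: ids {1, 2, 6, 10} → COUNT(*)=4
  S8: ids {4, 5, 8, 9} → COUNT(*)=4

S11 | 1 ; S14 | 1 ; S7 | 4 ; S8 | 4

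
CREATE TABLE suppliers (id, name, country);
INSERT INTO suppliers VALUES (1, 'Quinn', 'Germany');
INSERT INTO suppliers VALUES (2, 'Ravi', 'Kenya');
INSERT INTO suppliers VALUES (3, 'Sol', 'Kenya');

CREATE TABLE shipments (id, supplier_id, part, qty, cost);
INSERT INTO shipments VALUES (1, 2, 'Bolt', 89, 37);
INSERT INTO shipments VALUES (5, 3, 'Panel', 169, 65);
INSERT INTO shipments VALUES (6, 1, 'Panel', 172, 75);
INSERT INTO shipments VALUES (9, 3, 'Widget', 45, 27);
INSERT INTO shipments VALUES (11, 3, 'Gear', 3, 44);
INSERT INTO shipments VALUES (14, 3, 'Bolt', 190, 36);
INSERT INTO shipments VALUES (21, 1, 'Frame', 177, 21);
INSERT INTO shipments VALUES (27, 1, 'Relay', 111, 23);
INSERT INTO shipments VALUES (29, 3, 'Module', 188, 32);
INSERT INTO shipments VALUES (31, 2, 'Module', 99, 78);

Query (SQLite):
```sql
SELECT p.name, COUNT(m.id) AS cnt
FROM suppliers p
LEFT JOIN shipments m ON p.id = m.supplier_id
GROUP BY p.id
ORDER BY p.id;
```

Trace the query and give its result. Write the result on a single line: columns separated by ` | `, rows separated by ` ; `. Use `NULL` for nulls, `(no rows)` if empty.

LEFT JOIN keeps every suppliers row; unmatched ones get NULL for shipments columns.
Group by suppliers.id and compute COUNT(m.id). COUNT(col) of an all-NULL group is 0.
  1: ids {6, 21, 27} → COUNT(m.id)=3
  2: ids {1, 31} → COUNT(m.id)=2
  3: ids {5, 9, 11, 14, 29} → COUNT(m.id)=5

Quinn | 3 ; Ravi | 2 ; Sol | 5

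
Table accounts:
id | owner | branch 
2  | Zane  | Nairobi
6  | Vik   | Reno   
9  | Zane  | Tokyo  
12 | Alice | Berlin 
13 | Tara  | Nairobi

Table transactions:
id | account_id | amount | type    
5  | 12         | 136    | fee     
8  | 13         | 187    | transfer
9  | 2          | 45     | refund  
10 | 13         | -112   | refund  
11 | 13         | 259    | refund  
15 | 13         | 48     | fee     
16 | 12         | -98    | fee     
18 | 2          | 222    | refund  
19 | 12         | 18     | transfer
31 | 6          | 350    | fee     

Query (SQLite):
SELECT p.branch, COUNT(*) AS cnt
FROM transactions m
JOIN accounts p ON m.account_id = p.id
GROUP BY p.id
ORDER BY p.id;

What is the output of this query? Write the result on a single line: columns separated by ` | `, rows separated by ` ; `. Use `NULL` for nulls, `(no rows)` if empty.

Nairobi | 2 ; Reno | 1 ; Berlin | 3 ; Nairobi | 4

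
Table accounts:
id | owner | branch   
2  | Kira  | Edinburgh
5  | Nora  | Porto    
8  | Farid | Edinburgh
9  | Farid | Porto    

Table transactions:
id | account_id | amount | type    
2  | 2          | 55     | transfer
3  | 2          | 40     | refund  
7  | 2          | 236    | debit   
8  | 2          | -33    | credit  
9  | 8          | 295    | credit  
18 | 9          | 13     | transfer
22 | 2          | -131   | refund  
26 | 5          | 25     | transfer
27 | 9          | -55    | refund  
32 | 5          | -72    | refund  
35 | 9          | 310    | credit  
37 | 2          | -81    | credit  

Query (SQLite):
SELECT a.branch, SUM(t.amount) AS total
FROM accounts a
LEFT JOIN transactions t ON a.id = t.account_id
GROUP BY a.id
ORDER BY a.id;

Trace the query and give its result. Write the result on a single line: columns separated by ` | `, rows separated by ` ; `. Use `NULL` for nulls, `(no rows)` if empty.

LEFT JOIN keeps every accounts row; unmatched ones get NULL for transactions columns.
Group by accounts.id and compute SUM(t.amount). SUM over an all-NULL group is NULL.
  2: ids {2, 3, 7, 8, 22, 37} → SUM(t.amount)=86
  5: ids {26, 32} → SUM(t.amount)=-47
  8: ids {9} → SUM(t.amount)=295
  9: ids {18, 27, 35} → SUM(t.amount)=268

Edinburgh | 86 ; Porto | -47 ; Edinburgh | 295 ; Porto | 268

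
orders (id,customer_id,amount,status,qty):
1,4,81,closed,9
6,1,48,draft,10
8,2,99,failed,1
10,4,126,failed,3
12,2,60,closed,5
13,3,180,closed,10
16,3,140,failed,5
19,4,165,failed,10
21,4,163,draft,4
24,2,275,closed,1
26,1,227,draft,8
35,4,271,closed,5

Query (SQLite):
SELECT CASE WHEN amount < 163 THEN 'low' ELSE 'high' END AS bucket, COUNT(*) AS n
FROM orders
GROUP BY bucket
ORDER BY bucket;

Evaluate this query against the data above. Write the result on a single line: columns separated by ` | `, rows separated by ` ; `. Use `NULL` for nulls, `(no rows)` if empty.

Bucket rows by amount < 163 → 'low' else 'high'; count each bucket.

high | 6 ; low | 6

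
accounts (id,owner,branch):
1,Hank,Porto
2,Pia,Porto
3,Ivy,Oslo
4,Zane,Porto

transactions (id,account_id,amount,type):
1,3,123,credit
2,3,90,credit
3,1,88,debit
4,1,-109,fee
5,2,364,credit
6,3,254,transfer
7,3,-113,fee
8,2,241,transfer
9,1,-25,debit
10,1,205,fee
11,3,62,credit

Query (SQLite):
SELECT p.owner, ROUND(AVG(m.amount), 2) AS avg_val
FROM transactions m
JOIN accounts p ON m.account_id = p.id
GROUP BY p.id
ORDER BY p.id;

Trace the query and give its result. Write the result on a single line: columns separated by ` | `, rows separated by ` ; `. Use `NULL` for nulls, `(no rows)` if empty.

Hank | 39.75 ; Pia | 302.5 ; Ivy | 83.2

Join each transactions row to its accounts via account_id.
Group joined rows by accounts.id; compute ROUND(AVG(m.amount), 2) per group.
  1: ids {3, 4, 9, 10} → ROUND(AVG(m.amount), 2)=39.75
  2: ids {5, 8} → ROUND(AVG(m.amount), 2)=302.5
  3: ids {1, 2, 6, 7, 11} → ROUND(AVG(m.amount), 2)=83.2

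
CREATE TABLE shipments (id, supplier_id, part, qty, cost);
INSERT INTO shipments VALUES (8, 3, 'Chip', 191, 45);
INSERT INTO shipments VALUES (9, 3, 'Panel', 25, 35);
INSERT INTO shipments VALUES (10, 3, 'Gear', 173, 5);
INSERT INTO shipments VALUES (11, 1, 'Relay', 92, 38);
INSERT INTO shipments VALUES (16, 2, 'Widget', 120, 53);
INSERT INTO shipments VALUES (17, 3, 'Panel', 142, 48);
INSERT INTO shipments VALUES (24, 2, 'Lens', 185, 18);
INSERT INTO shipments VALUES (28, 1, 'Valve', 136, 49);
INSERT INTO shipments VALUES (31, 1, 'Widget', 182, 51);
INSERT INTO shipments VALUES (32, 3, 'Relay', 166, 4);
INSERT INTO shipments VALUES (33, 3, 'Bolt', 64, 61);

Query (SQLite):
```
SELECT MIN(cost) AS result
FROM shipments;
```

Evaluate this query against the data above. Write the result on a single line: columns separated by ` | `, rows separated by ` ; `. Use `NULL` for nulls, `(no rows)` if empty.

4

All cost values: [45, 35, 5, 38, 53, 48, 18, 49, 51, 4, 61].
MIN of non-NULL values = 4.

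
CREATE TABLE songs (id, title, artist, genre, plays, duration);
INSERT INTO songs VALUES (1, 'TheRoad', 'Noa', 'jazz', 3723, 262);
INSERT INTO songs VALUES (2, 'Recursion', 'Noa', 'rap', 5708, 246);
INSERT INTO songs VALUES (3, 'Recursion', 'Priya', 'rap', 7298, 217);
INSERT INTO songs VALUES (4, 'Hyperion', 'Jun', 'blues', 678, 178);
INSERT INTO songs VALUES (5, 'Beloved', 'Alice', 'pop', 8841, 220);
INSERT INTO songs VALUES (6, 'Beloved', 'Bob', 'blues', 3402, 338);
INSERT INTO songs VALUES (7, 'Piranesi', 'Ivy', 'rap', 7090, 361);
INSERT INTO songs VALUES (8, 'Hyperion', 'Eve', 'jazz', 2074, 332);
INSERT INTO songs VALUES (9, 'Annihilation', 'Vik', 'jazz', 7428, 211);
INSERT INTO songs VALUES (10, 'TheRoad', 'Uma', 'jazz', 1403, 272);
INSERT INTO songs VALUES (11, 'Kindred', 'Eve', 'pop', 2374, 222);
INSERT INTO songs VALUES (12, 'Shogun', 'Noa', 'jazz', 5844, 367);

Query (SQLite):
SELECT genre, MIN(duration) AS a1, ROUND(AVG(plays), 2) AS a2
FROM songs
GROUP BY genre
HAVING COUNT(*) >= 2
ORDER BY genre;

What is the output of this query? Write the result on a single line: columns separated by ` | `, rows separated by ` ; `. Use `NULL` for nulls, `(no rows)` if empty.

Group songs by genre.
Per group compute: MIN(duration), ROUND(AVG(plays), 2).
HAVING: drop groups with fewer than 2 rows.
  blues: ids {4, 6} → MIN(duration)=178, ROUND(AVG(plays), 2)=2040
  jazz: ids {1, 8, 9, 10, 12} → MIN(duration)=211, ROUND(AVG(plays), 2)=4094.4
  pop: ids {5, 11} → MIN(duration)=220, ROUND(AVG(plays), 2)=5607.5
  rap: ids {2, 3, 7} → MIN(duration)=217, ROUND(AVG(plays), 2)=6698.67

blues | 178 | 2040 ; jazz | 211 | 4094.4 ; pop | 220 | 5607.5 ; rap | 217 | 6698.67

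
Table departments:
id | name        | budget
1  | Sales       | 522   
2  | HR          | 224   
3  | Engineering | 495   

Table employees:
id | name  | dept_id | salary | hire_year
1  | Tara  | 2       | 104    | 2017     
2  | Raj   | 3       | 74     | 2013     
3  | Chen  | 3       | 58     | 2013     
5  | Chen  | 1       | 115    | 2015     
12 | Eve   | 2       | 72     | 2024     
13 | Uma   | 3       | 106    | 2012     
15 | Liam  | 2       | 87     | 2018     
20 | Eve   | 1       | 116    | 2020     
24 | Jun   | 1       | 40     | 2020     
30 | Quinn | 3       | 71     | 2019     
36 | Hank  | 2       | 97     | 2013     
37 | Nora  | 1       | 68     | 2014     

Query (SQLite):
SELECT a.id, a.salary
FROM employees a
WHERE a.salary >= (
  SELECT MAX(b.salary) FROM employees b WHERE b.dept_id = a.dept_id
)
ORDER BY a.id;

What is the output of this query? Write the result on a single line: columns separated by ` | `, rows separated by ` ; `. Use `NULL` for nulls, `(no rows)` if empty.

For each employees row a, compute MAX(salary) over rows sharing a.dept_id.
Keep row a if a.salary >= that per-group MAX.
  dept_id=1: MAX(salary) = 116
  dept_id=2: MAX(salary) = 104
  dept_id=3: MAX(salary) = 106

1 | 104 ; 13 | 106 ; 20 | 116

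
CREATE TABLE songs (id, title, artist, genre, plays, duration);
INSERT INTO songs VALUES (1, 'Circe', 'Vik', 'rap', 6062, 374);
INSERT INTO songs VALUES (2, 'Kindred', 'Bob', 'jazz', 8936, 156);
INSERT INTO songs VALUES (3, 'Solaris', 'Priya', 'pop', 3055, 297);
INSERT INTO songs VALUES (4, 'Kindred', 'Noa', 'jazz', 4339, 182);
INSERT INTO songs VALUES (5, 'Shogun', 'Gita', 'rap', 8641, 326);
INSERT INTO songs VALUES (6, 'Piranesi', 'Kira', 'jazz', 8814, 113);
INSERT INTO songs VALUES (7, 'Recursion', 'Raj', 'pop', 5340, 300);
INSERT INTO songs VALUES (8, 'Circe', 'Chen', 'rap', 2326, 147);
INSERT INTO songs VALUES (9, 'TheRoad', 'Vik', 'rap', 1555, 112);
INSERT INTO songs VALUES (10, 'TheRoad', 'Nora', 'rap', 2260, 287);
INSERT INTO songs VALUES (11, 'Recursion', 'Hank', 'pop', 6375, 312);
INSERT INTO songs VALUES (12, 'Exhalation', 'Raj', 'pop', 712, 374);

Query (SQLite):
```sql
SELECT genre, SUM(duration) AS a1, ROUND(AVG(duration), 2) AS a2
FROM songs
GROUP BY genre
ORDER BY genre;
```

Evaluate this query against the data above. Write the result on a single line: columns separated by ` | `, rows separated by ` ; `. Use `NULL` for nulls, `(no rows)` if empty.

jazz | 451 | 150.33 ; pop | 1283 | 320.75 ; rap | 1246 | 249.2

Group songs by genre.
Per group compute: SUM(duration), ROUND(AVG(duration), 2).
  jazz: ids {2, 4, 6} → SUM(duration)=451, ROUND(AVG(duration), 2)=150.33
  pop: ids {3, 7, 11, 12} → SUM(duration)=1283, ROUND(AVG(duration), 2)=320.75
  rap: ids {1, 5, 8, 9, 10} → SUM(duration)=1246, ROUND(AVG(duration), 2)=249.2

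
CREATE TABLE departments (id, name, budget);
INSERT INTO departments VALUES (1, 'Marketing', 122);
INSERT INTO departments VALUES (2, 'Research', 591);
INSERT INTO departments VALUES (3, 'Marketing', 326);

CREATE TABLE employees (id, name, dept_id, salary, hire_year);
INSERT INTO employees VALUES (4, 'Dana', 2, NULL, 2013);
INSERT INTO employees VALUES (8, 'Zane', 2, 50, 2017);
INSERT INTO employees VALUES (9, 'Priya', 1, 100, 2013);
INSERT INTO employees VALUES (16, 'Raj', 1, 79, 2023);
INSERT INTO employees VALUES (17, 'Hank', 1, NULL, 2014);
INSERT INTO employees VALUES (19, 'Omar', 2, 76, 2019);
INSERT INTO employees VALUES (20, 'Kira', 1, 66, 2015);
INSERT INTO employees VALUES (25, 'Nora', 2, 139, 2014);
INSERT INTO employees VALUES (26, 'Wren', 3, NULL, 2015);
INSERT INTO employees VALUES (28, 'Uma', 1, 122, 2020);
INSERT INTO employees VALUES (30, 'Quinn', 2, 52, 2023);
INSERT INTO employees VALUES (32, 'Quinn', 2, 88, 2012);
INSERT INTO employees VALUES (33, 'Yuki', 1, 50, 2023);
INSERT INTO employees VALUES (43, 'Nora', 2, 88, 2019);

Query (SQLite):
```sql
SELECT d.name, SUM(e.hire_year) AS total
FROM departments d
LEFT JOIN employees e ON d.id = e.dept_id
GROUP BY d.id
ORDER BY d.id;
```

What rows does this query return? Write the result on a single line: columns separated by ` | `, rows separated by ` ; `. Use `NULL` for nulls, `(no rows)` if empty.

Marketing | 12108 ; Research | 14117 ; Marketing | 2015

LEFT JOIN keeps every departments row; unmatched ones get NULL for employees columns.
Group by departments.id and compute SUM(e.hire_year). SUM over an all-NULL group is NULL.
  1: ids {9, 16, 17, 20, 28, 33} → SUM(e.hire_year)=12108
  2: ids {4, 8, 19, 25, 30, 32, 43} → SUM(e.hire_year)=14117
  3: ids {26} → SUM(e.hire_year)=2015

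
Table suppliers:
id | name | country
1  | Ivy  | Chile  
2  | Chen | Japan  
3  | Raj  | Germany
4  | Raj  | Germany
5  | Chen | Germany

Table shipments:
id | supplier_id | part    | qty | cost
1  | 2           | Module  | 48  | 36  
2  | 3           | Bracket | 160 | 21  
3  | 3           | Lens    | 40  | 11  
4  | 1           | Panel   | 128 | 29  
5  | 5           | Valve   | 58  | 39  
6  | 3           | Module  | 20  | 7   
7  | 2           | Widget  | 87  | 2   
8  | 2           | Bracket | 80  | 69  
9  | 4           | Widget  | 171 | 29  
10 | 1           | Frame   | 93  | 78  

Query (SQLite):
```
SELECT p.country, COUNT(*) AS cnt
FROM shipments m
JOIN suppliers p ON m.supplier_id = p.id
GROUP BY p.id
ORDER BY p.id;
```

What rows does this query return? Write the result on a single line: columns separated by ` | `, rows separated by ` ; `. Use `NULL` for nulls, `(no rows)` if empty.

Join each shipments row to its suppliers via supplier_id.
Group joined rows by suppliers.id; compute COUNT(*) per group.
  1: ids {4, 10} → COUNT(*)=2
  2: ids {1, 7, 8} → COUNT(*)=3
  3: ids {2, 3, 6} → COUNT(*)=3
  4: ids {9} → COUNT(*)=1
  5: ids {5} → COUNT(*)=1

Chile | 2 ; Japan | 3 ; Germany | 3 ; Germany | 1 ; Germany | 1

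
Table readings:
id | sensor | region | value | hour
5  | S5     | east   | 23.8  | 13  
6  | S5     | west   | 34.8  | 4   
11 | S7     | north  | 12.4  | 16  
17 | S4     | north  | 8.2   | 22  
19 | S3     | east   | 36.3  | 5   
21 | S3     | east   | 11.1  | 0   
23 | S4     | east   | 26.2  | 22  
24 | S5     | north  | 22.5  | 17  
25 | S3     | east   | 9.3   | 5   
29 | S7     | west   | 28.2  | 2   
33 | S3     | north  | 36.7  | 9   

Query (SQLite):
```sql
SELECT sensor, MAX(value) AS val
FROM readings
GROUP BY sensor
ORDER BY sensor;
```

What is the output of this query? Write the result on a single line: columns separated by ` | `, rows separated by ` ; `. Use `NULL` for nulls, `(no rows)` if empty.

Partition readings by sensor; compute MAX(value) within each group.
  S3: ids {19, 21, 25, 33} → MAX(value)=36.7
  S4: ids {17, 23} → MAX(value)=26.2
  S5: ids {5, 6, 24} → MAX(value)=34.8
  S7: ids {11, 29} → MAX(value)=28.2

S3 | 36.7 ; S4 | 26.2 ; S5 | 34.8 ; S7 | 28.2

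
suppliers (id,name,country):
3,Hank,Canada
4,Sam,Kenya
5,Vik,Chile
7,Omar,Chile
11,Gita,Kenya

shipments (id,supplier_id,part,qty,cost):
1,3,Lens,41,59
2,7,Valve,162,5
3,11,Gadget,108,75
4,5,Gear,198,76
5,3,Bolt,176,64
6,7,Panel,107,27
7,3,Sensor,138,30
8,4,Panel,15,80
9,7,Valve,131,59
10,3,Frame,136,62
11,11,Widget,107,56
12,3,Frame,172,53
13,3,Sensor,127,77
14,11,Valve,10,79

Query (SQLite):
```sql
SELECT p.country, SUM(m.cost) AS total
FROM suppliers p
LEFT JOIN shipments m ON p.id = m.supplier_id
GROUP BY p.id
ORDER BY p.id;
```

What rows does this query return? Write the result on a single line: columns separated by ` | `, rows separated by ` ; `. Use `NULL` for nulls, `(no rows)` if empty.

LEFT JOIN keeps every suppliers row; unmatched ones get NULL for shipments columns.
Group by suppliers.id and compute SUM(m.cost). SUM over an all-NULL group is NULL.
  3: ids {1, 5, 7, 10, 12, 13} → SUM(m.cost)=345
  4: ids {8} → SUM(m.cost)=80
  5: ids {4} → SUM(m.cost)=76
  7: ids {2, 6, 9} → SUM(m.cost)=91
  11: ids {3, 11, 14} → SUM(m.cost)=210

Canada | 345 ; Kenya | 80 ; Chile | 76 ; Chile | 91 ; Kenya | 210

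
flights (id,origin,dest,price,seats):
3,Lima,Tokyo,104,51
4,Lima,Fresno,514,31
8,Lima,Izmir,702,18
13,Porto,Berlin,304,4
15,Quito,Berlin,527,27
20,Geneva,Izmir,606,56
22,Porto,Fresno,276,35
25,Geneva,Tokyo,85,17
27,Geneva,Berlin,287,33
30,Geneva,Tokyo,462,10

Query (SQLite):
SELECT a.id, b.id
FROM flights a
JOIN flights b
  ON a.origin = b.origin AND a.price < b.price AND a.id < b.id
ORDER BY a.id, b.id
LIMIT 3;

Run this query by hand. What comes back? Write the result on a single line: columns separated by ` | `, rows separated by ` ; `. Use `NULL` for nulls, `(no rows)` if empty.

3 | 4 ; 3 | 8 ; 4 | 8

Pairs (a,b) with same origin, a.price < b.price, a.id < b.id.
origin groups: Geneva:{20,25,27,30} Lima:{3,4,8} Porto:{13,22} Quito:{15}
Ordered by (a.id, b.id); first 3.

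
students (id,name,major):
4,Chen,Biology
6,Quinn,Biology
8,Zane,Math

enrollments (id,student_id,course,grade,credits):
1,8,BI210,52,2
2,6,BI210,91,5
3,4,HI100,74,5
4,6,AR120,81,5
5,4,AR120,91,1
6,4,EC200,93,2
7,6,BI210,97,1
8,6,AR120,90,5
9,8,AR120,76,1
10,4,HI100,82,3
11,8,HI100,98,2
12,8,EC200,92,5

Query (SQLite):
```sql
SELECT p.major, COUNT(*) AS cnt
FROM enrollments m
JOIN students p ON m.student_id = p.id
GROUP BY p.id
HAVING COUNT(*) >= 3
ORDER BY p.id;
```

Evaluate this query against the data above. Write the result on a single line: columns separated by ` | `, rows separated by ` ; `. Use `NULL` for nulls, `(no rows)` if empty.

Join each enrollments row to its students via student_id.
Group joined rows by students.id; compute COUNT(*) per group.
HAVING: keep groups with count ≥ 3.
  4: ids {3, 5, 6, 10} → COUNT(*)=4
  6: ids {2, 4, 7, 8} → COUNT(*)=4
  8: ids {1, 9, 11, 12} → COUNT(*)=4

Biology | 4 ; Biology | 4 ; Math | 4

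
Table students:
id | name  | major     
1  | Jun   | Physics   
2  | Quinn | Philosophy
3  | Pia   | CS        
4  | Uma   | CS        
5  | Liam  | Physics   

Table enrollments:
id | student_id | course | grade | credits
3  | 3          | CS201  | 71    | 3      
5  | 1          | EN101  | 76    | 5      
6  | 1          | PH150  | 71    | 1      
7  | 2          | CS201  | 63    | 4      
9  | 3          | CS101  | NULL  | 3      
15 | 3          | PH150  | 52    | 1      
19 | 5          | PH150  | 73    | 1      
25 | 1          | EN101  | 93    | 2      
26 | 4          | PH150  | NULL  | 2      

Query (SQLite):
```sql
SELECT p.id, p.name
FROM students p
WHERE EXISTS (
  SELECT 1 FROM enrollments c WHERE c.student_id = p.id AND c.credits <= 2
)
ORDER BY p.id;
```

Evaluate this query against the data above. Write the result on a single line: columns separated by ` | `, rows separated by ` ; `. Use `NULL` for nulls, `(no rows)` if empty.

1 | Jun ; 3 | Pia ; 4 | Uma ; 5 | Liam

For each students row, check whether any enrollments with matching student_id has credits <= 2.
Keep rows where that is true.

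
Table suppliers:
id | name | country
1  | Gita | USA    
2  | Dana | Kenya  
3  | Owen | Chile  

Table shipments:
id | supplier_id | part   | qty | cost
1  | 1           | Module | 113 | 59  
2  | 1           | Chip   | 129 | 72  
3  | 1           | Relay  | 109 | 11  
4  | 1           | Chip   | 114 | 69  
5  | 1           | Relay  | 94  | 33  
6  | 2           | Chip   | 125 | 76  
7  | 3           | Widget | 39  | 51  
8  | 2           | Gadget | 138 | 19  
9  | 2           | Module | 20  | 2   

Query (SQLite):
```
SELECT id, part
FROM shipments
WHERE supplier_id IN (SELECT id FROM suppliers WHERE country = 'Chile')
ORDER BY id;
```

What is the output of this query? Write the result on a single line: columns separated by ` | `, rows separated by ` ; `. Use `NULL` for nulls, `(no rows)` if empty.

Inner query: suppliers.id where country = 'Chile'.
Outer: keep shipments rows whose supplier_id is in that set.
Inner query → {3}

7 | Widget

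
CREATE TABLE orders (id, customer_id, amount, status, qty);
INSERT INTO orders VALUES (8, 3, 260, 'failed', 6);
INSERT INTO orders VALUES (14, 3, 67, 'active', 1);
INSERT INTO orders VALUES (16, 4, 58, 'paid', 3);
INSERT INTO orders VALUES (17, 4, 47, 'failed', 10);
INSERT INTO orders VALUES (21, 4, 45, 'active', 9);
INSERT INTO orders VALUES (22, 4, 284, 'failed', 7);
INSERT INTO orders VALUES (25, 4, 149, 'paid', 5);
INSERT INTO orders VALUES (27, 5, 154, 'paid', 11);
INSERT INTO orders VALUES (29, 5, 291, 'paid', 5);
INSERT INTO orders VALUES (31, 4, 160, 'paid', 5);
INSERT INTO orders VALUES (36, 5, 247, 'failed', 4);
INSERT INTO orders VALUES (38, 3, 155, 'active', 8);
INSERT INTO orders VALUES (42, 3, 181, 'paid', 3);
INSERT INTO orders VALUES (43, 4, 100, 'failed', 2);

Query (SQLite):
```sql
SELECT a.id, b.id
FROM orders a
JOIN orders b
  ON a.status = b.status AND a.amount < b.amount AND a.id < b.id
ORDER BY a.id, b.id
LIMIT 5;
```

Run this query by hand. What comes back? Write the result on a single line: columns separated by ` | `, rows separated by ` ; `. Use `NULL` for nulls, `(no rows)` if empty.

Pairs (a,b) with same status, a.amount < b.amount, a.id < b.id.
status groups: active:{14,21,38} failed:{8,17,22,36,43} paid:{16,25,27,29,31,42}
Ordered by (a.id, b.id); first 5.

8 | 22 ; 14 | 38 ; 16 | 25 ; 16 | 27 ; 16 | 29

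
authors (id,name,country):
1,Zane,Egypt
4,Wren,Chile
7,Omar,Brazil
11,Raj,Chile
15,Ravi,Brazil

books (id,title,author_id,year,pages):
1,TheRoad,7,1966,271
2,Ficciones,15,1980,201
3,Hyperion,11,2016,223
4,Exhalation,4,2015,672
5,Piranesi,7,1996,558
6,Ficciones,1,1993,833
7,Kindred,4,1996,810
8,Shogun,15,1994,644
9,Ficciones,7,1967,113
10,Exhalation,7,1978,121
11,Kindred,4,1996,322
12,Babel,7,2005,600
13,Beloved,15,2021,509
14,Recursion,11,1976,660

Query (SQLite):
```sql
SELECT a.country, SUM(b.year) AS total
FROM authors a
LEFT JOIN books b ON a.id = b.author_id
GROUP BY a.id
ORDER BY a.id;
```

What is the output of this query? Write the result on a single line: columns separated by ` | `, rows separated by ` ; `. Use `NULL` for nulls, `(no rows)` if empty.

LEFT JOIN keeps every authors row; unmatched ones get NULL for books columns.
Group by authors.id and compute SUM(b.year). SUM over an all-NULL group is NULL.
  1: ids {6} → SUM(b.year)=1993
  4: ids {4, 7, 11} → SUM(b.year)=6007
  7: ids {1, 5, 9, 10, 12} → SUM(b.year)=9912
  11: ids {3, 14} → SUM(b.year)=3992
  15: ids {2, 8, 13} → SUM(b.year)=5995

Egypt | 1993 ; Chile | 6007 ; Brazil | 9912 ; Chile | 3992 ; Brazil | 5995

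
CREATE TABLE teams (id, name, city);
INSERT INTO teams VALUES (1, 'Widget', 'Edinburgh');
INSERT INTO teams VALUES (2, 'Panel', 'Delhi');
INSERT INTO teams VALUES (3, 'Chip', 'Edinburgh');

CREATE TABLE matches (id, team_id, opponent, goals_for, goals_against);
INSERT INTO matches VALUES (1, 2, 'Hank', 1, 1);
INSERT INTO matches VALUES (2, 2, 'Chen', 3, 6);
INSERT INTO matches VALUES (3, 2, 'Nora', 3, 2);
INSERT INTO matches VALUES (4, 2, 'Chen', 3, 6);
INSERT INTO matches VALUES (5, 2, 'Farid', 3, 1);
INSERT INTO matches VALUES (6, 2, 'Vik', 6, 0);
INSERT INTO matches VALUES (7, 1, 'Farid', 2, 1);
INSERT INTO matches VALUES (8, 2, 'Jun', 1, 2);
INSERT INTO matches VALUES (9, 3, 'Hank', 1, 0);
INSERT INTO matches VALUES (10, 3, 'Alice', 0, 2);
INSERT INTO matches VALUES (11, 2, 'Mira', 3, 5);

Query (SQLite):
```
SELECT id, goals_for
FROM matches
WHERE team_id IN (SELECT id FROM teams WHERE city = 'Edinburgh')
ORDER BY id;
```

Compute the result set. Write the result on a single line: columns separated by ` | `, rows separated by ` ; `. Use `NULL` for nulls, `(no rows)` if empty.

7 | 2 ; 9 | 1 ; 10 | 0

Inner query: teams.id where city = 'Edinburgh'.
Outer: keep matches rows whose team_id is in that set.
Inner query → {1, 3}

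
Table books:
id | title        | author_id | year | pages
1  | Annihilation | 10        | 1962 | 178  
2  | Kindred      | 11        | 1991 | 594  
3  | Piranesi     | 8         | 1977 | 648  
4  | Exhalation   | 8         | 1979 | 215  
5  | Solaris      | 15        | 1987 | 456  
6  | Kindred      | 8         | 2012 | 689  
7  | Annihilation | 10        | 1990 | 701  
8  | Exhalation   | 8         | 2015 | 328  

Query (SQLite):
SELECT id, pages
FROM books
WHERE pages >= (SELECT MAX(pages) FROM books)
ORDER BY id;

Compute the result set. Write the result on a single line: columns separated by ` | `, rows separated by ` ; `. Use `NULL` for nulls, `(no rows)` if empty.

Scalar subquery: MAX(pages) over all books rows = 701.
Keep rows where pages >= that value.

7 | 701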